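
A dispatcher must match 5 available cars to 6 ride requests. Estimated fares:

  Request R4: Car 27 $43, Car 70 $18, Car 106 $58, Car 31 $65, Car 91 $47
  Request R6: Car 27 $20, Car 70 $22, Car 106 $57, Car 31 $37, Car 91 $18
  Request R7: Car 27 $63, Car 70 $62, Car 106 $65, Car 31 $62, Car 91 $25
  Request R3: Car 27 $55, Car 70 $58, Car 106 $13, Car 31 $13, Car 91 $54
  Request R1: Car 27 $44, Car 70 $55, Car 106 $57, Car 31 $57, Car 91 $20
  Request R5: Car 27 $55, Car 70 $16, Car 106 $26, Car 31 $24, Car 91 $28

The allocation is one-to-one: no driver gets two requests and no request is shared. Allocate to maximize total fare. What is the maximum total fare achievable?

Treat this as an assignment problem: match each driver to one request.
Optimal: Car 27→Request R7 ($63), Car 70→Request R1 ($55), Car 106→Request R6 ($57), Car 31→Request R4 ($65), Car 91→Request R3 ($54) — total 63+55+57+65+54 = $294.
Column-greedy (each request in turn goes to its best remaining driver) gives $263, worse by 31.

Maximum total: $294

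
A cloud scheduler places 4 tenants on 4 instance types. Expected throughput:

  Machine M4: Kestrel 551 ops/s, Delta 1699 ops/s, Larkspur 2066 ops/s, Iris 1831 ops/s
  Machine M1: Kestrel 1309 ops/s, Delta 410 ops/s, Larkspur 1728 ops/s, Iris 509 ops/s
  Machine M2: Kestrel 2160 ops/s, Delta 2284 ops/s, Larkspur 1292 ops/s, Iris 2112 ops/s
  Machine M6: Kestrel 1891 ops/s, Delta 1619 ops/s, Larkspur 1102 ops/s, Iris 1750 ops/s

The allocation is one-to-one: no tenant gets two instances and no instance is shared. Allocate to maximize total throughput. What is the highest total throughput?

Maximum total: 7734 ops/s

This is a one-to-one assignment (maximum-weight bipartite matching).
Optimal: Kestrel→Machine M6 (1891 ops/s), Delta→Machine M2 (2284 ops/s), Larkspur→Machine M1 (1728 ops/s), Iris→Machine M4 (1831 ops/s) — total 1891+2284+1728+1831 = 7734 ops/s.
Row-greedy (each tenant in turn takes its best remaining instance) gives 7337 ops/s, worse by 397.
Next-best assignment: Kestrel→Machine M6, Delta→Machine M4, Larkspur→Machine M1, Iris→Machine M2 = 7430 ops/s.
Checked against all permutations: 7734 ops/s is optimal.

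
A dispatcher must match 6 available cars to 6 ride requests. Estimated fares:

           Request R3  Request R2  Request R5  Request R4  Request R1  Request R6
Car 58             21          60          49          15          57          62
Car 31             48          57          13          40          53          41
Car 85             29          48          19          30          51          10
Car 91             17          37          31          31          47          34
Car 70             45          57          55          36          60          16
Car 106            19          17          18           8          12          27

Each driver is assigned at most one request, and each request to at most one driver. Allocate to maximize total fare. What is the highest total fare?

Optimal: Car 58→Request R6 ($62), Car 31→Request R2 ($57), Car 85→Request R1 ($51), Car 91→Request R4 ($31), Car 70→Request R5 ($55), Car 106→Request R3 ($19) — total 62+57+51+31+55+19 = $275.

Max total: $275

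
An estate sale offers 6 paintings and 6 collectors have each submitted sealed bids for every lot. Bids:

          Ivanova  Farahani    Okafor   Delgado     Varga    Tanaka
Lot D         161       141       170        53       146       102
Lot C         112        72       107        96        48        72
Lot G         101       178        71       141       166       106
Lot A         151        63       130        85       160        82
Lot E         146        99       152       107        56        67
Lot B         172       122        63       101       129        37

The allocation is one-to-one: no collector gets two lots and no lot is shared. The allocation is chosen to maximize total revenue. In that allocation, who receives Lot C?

Delgado receives Lot C.

Optimal: Ivanova→Lot B ($172), Farahani→Lot G ($178), Okafor→Lot E ($152), Delgado→Lot C ($96), Varga→Lot A ($160), Tanaka→Lot D ($102) — total 172+178+152+96+160+102 = $860.
Next-best assignment: Ivanova→Lot B, Farahani→Lot G, Okafor→Lot D, Delgado→Lot E, Varga→Lot A, Tanaka→Lot C = $859.
Every other assignment is strictly worse.
Delgado's own top lot is Lot G ($141), but forcing Delgado→Lot G and reassigning the rest optimally gives only $838 — worse by 22.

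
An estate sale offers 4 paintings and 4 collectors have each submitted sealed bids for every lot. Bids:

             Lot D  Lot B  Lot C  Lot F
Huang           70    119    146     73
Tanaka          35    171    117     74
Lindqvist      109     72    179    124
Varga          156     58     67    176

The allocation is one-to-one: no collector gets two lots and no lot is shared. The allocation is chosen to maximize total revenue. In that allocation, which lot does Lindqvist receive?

Lindqvist receives Lot D.

Optimal: Huang→Lot C ($146), Tanaka→Lot B ($171), Lindqvist→Lot D ($109), Varga→Lot F ($176) — total 146+171+109+176 = $602.
Column-greedy (each lot in turn goes to its best remaining collector) gives $579, worse by 23.
Next-best assignment: Huang→Lot C, Tanaka→Lot B, Lindqvist→Lot F, Varga→Lot D = $597.
Swapping Tanaka↔Huang (Tanaka→Lot C $117, Huang→Lot B $119) loses 81.
Checked against all permutations: $602 is optimal.
Lindqvist's own top lot is Lot C ($179), but forcing Lindqvist→Lot C and reassigning the rest optimally gives only $596 — worse by 6.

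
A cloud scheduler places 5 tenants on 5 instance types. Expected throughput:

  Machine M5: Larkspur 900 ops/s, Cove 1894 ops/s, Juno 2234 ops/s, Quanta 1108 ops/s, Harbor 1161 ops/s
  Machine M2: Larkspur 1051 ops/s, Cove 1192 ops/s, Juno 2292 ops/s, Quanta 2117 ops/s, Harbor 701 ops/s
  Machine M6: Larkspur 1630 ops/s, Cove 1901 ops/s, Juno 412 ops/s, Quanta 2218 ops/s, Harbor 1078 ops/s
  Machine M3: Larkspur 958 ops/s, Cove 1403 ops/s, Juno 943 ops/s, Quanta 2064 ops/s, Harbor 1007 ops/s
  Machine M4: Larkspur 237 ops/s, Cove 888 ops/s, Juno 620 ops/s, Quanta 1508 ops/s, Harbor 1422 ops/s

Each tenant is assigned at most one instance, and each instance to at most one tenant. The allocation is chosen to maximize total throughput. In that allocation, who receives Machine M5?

This is the linear assignment problem.
Optimal: Larkspur→Machine M6 (1630 ops/s), Cove→Machine M5 (1894 ops/s), Juno→Machine M2 (2292 ops/s), Quanta→Machine M3 (2064 ops/s), Harbor→Machine M4 (1422 ops/s) — total 1630+1894+2292+2064+1422 = 9302 ops/s.
Max-entry greedy (repeatedly take the single best remaining cell) gives 8784 ops/s, worse by 518.
No other one-to-one assignment exceeds 9302 ops/s.
Cove's own top instance is Machine M6 (1901 ops/s), but forcing Cove→Machine M6 and reassigning the rest optimally gives only 8672 ops/s — worse by 630.

Cove receives Machine M5.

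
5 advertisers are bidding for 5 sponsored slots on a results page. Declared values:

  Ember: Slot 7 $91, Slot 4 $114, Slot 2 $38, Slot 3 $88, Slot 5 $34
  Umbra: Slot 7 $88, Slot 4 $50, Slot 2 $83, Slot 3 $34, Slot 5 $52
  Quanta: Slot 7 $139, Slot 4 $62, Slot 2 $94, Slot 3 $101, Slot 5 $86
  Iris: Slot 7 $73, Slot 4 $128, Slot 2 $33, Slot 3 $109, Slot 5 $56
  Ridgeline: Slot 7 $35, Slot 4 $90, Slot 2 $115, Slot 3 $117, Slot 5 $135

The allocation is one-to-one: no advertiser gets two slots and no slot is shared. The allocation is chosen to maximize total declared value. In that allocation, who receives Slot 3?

Iris receives Slot 3.

Optimal: Ember→Slot 4 ($114), Umbra→Slot 2 ($83), Quanta→Slot 7 ($139), Iris→Slot 3 ($109), Ridgeline→Slot 5 ($135) — total 114+83+139+109+135 = $580.
Row-greedy (each advertiser in turn takes its best remaining slot) gives $474, worse by 106.
Iris's own top slot is Slot 4 ($128), but forcing Iris→Slot 4 and reassigning the rest optimally gives only $573 — worse by 7.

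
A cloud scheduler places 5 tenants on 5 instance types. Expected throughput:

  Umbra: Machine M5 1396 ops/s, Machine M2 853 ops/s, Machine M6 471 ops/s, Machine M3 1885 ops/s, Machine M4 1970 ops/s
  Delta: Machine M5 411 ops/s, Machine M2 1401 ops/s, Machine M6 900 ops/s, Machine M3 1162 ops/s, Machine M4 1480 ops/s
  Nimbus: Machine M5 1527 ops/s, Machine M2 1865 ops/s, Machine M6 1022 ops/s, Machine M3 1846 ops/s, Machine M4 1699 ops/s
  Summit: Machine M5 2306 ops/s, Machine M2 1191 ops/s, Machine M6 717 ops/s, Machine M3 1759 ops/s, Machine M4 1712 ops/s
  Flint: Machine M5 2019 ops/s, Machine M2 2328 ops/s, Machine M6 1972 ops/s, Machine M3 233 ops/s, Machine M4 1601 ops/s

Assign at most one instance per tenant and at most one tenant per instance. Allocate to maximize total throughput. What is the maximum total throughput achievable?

Maximum total: 9508 ops/s

Optimal: Umbra→Machine M3 (1885 ops/s), Delta→Machine M4 (1480 ops/s), Nimbus→Machine M2 (1865 ops/s), Summit→Machine M5 (2306 ops/s), Flint→Machine M6 (1972 ops/s) — total 1885+1480+1865+2306+1972 = 9508 ops/s.
Max-entry greedy (repeatedly take the single best remaining cell) gives 9350 ops/s, worse by 158.
Next-best assignment: Umbra→Machine M4, Delta→Machine M2, Nimbus→Machine M3, Summit→Machine M5, Flint→Machine M6 = 9495 ops/s.
No other one-to-one assignment exceeds 9508 ops/s.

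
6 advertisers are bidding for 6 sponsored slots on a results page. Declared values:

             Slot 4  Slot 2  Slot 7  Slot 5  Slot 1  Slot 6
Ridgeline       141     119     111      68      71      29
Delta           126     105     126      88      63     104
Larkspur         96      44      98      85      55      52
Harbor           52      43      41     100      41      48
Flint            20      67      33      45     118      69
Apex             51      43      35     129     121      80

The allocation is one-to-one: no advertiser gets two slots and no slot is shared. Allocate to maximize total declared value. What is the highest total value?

Treat this as an assignment problem: match each advertiser to one slot.
Optimal: Ridgeline→Slot 4 ($141), Delta→Slot 2 ($105), Larkspur→Slot 7 ($98), Harbor→Slot 5 ($100), Flint→Slot 1 ($118), Apex→Slot 6 ($80) — total 141+105+98+100+118+80 = $642.
Row-greedy (each advertiser in turn takes its best remaining slot) gives $561, worse by 81.
Swapping Larkspur↔Apex (Larkspur→Slot 6 $52, Apex→Slot 7 $35) loses 91.
Every other assignment is strictly worse.

Max total: $642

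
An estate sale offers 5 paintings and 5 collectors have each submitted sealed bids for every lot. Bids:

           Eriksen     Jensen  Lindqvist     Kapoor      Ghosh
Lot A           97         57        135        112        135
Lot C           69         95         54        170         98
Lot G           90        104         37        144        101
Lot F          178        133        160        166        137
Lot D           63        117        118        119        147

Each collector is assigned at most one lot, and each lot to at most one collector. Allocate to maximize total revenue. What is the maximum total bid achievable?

Max total: $734

This is a one-to-one assignment (maximum-weight bipartite matching).
Optimal: Eriksen→Lot F ($178), Jensen→Lot G ($104), Lindqvist→Lot A ($135), Kapoor→Lot C ($170), Ghosh→Lot D ($147) — total 178+104+135+170+147 = $734.
Row-greedy (each collector in turn takes its best remaining lot) gives $701, worse by 33.
Swapping Kapoor↔Lindqvist (Kapoor→Lot A $112, Lindqvist→Lot C $54) loses 139.
Every other assignment is strictly worse.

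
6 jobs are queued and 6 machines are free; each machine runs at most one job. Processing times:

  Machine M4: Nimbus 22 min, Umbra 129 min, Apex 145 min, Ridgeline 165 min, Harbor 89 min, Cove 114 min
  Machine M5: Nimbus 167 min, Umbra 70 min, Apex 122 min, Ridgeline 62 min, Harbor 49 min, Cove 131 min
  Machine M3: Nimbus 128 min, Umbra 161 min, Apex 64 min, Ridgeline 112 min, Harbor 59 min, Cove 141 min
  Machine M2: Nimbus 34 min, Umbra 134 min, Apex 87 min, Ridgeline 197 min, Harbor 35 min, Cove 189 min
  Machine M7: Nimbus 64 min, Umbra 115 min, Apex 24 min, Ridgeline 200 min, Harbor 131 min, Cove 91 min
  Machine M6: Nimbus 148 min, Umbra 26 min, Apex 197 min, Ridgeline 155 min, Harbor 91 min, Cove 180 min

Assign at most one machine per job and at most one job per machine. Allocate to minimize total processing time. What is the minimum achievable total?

Minimum total: 300 min

Treat this as an assignment problem: match each job to one machine.
Optimal: Nimbus→Machine M4 (22 min), Umbra→Machine M6 (26 min), Apex→Machine M3 (64 min), Ridgeline→Machine M5 (62 min), Harbor→Machine M2 (35 min), Cove→Machine M7 (91 min) — total 22+26+64+62+35+91 = 300 min.
Row-greedy (each job in turn takes its cheapest remaining machine) gives 310 min, worse by 10.
Next-best assignment: Nimbus→Machine M4, Umbra→Machine M6, Apex→Machine M7, Ridgeline→Machine M5, Harbor→Machine M2, Cove→Machine M3 = 310 min.
Swapping Cove↔Nimbus (Cove→Machine M4 114 min, Nimbus→Machine M7 64 min) adds 65.
Every other assignment is strictly worse.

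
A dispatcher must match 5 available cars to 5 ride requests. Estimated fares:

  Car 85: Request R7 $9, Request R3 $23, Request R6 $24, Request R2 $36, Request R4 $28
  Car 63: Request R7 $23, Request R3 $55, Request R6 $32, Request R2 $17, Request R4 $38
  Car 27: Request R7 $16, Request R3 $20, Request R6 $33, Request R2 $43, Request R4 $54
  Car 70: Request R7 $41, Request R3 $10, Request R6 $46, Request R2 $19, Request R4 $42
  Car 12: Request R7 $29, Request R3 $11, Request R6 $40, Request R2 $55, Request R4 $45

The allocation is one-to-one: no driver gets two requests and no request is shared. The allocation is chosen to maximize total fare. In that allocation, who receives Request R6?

This is the linear assignment problem.
Optimal: Car 85→Request R6 ($24), Car 63→Request R3 ($55), Car 27→Request R4 ($54), Car 70→Request R7 ($41), Car 12→Request R2 ($55) — total 24+55+54+41+55 = $229.
Column-greedy (each request in turn goes to its best remaining driver) gives $207, worse by 22.
Swapping Car 85↔Car 27 (Car 85→Request R4 $28, Car 27→Request R6 $33) loses 17.
No other one-to-one assignment exceeds $229.
Car 85's own top request is Request R2 ($36), but forcing Car 85→Request R2 and reassigning the rest optimally gives only $226 — worse by 3.

Car 85 receives Request R6.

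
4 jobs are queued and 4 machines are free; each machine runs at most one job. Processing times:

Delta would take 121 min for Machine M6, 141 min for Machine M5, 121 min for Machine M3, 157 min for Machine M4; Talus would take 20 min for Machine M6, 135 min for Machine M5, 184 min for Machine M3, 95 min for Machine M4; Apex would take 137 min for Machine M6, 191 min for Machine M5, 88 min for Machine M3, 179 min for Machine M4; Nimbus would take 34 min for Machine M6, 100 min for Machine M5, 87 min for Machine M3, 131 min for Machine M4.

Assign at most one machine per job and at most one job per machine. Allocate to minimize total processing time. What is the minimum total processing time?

Optimal: Delta→Machine M5 (141 min), Talus→Machine M4 (95 min), Apex→Machine M3 (88 min), Nimbus→Machine M6 (34 min) — total 141+95+88+34 = 358 min.
Column-greedy (each machine in turn goes to its cheapest remaining job) gives 365 min, worse by 7.
Next-best assignment: Delta→Machine M4, Talus→Machine M6, Apex→Machine M3, Nimbus→Machine M5 = 365 min.

Min total: 358 min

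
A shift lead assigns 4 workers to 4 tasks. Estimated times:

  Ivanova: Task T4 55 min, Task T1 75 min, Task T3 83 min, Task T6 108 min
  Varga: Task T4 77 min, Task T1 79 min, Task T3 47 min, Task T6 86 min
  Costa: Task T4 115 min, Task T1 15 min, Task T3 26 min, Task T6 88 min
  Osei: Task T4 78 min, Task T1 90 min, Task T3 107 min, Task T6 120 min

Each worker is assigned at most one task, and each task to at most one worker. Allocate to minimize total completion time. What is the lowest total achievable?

This is a one-to-one assignment (minimum-cost bipartite matching).
Optimal: Ivanova→Task T4 (55 min), Varga→Task T3 (47 min), Costa→Task T1 (15 min), Osei→Task T6 (120 min) — total 55+47+15+120 = 237 min.
Next-best assignment: Ivanova→Task T6, Varga→Task T3, Costa→Task T1, Osei→Task T4 = 248 min.

Min total: 237 min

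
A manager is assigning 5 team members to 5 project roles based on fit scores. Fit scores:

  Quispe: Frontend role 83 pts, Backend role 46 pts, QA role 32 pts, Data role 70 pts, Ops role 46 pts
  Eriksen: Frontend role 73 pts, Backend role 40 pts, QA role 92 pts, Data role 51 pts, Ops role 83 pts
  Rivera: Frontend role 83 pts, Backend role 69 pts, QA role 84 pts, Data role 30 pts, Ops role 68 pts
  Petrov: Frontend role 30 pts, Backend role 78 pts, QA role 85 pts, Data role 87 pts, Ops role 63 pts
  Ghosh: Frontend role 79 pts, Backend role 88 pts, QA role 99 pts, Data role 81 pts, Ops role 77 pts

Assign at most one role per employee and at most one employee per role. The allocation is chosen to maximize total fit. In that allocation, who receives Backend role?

Ghosh receives Backend role.

Optimal: Quispe→Frontend role (83 pts), Eriksen→Ops role (83 pts), Rivera→QA role (84 pts), Petrov→Data role (87 pts), Ghosh→Backend role (88 pts) — total 83+83+84+87+88 = 425 pts.
Column-greedy (each role in turn goes to its best remaining employee) gives 418 pts, worse by 7.
Next-best assignment: Quispe→Frontend role, Eriksen→Ops role, Rivera→Backend role, Petrov→Data role, Ghosh→QA role = 421 pts.
Checked against all permutations: 425 pts is optimal.
Ghosh's own top role is QA role (99 pts), but forcing Ghosh→QA role and reassigning the rest optimally gives only 421 pts — worse by 4.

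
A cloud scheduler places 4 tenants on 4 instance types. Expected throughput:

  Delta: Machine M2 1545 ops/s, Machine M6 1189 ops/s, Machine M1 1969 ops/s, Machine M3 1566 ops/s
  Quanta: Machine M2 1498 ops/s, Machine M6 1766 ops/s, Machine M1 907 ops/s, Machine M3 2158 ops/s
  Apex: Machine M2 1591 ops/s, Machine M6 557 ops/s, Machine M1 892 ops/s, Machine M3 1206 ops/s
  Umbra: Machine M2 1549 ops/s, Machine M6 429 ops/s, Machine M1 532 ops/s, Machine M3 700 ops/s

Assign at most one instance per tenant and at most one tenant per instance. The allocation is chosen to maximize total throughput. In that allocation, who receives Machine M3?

Apex receives Machine M3.

Optimal: Delta→Machine M1 (1969 ops/s), Quanta→Machine M6 (1766 ops/s), Apex→Machine M3 (1206 ops/s), Umbra→Machine M2 (1549 ops/s) — total 1969+1766+1206+1549 = 6490 ops/s.
Max-entry greedy (repeatedly take the single best remaining cell) gives 6147 ops/s, worse by 343.
Next-best assignment: Delta→Machine M1, Quanta→Machine M3, Apex→Machine M6, Umbra→Machine M2 = 6233 ops/s.
Apex's own top instance is Machine M2 (1591 ops/s), but forcing Apex→Machine M2 and reassigning the rest optimally gives only 6147 ops/s — worse by 343.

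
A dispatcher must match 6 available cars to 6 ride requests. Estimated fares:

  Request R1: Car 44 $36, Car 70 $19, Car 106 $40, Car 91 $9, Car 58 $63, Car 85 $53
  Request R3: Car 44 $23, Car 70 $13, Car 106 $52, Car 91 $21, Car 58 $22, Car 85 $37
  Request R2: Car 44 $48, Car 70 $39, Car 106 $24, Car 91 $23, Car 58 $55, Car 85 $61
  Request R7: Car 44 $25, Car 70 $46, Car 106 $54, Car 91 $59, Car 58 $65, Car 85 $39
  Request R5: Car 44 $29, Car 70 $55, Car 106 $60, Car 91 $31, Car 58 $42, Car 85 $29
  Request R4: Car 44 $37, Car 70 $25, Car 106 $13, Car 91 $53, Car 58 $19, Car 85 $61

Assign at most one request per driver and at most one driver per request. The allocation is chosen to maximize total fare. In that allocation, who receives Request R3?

Car 106 receives Request R3.

This is the linear assignment problem.
Optimal: Car 44→Request R2 ($48), Car 70→Request R5 ($55), Car 106→Request R3 ($52), Car 91→Request R7 ($59), Car 58→Request R1 ($63), Car 85→Request R4 ($61) — total 48+55+52+59+63+61 = $338.
Next-best assignment: Car 44→Request R4, Car 70→Request R5, Car 106→Request R3, Car 91→Request R7, Car 58→Request R1, Car 85→Request R2 = $327.
No other one-to-one assignment exceeds $338.
Car 106's own top request is Request R5 ($60), but forcing Car 106→Request R5 and reassigning the rest optimally gives only $307 — worse by 31.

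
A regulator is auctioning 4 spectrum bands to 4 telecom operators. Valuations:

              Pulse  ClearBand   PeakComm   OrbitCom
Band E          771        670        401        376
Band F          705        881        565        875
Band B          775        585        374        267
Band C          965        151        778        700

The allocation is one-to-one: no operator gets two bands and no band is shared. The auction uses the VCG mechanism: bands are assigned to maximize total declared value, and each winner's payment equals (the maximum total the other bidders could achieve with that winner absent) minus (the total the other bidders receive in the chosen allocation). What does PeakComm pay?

Efficient allocation: Pulse→Band B ($775M), ClearBand→Band E ($670M), PeakComm→Band C ($778M), OrbitCom→Band F ($875M); total welfare W = $3098M.
PeakComm receives Band C at value $778M, so the others get W − 778 = $2320M.
Without PeakComm: best allocation of the remaining 3 bidders over all 4 bands is Pulse→Band C ($965M), ClearBand→Band E ($670M), OrbitCom→Band F ($875M), total $2510M.
VCG payment = (others' best without PeakComm) − (others' welfare with PeakComm) = 2510 − 2320 = $190M.

PeakComm pays $190M.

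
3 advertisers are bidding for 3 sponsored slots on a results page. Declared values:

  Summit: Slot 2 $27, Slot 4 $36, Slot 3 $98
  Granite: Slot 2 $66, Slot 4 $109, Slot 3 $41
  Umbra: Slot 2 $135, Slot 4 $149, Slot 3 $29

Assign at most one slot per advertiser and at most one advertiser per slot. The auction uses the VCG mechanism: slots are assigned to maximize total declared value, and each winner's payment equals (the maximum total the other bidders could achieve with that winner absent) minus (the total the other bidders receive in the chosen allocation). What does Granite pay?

Efficient allocation: Summit→Slot 3 ($98), Granite→Slot 4 ($109), Umbra→Slot 2 ($135); total welfare W = $342.
Granite receives Slot 4 at value $109, so the others get W − 109 = $233.
Without Granite: best allocation of the remaining 2 bidders over all 3 slots is Summit→Slot 3 ($98), Umbra→Slot 4 ($149), total $247.
VCG payment = (others' best without Granite) − (others' welfare with Granite) = 247 − 233 = $14.

Granite pays $14.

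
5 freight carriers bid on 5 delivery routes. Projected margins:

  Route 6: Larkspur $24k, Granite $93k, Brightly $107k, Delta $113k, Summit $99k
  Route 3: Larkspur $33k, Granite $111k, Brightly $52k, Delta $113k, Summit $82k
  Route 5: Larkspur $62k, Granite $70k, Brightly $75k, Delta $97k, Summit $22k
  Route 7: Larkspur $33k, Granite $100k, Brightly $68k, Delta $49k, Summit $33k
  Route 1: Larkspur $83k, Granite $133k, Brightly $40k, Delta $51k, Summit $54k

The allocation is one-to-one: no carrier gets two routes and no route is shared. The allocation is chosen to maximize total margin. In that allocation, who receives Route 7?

Brightly receives Route 7.

Optimal: Larkspur→Route 5 ($62k), Granite→Route 1 ($133k), Brightly→Route 7 ($68k), Delta→Route 3 ($113k), Summit→Route 6 ($99k) — total 62+133+68+113+99 = $475k.
Row-greedy (each carrier in turn takes its best remaining route) gives $431k, worse by 44.
Next-best assignment: Larkspur→Route 1, Granite→Route 7, Brightly→Route 5, Delta→Route 3, Summit→Route 6 = $470k.
Swapping Granite↔Summit (Granite→Route 6 $93k, Summit→Route 1 $54k) loses 85.
Brightly's own top route is Route 6 ($107k), but forcing Brightly→Route 6 and reassigning the rest optimally gives only $469k — worse by 6.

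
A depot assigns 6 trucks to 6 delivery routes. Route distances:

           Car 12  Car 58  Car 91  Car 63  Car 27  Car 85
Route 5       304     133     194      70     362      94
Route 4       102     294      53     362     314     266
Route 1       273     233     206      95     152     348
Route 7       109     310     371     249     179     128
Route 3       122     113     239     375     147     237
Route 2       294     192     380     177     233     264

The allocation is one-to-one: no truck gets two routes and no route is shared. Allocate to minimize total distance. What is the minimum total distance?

Optimal: Car 12→Route 7 (109 km), Car 58→Route 2 (192 km), Car 91→Route 4 (53 km), Car 63→Route 1 (95 km), Car 27→Route 3 (147 km), Car 85→Route 5 (94 km) — total 109+192+53+95+147+94 = 690 km.
Min-entry greedy (repeatedly take the single cheapest remaining cell) gives 761 km, worse by 71.
Next-best assignment: Car 12→Route 7, Car 58→Route 3, Car 91→Route 4, Car 63→Route 1, Car 27→Route 2, Car 85→Route 5 = 697 km.
No other one-to-one assignment undercuts 690 km.

Minimum total: 690 km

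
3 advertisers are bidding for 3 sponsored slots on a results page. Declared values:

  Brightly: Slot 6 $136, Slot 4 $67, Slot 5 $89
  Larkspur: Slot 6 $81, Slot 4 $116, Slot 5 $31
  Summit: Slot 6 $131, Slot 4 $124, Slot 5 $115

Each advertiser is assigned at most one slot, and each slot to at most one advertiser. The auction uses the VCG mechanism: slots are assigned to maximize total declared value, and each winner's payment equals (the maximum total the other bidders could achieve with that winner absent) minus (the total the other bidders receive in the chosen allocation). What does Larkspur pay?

Efficient allocation: Brightly→Slot 6 ($136), Larkspur→Slot 4 ($116), Summit→Slot 5 ($115); total welfare W = $367.
Larkspur receives Slot 4 at value $116, so the others get W − 116 = $251.
Without Larkspur: best allocation of the remaining 2 bidders over all 3 slots is Brightly→Slot 6 ($136), Summit→Slot 4 ($124), total $260.
VCG payment = (others' best without Larkspur) − (others' welfare with Larkspur) = 260 − 251 = $9.

Larkspur pays $9.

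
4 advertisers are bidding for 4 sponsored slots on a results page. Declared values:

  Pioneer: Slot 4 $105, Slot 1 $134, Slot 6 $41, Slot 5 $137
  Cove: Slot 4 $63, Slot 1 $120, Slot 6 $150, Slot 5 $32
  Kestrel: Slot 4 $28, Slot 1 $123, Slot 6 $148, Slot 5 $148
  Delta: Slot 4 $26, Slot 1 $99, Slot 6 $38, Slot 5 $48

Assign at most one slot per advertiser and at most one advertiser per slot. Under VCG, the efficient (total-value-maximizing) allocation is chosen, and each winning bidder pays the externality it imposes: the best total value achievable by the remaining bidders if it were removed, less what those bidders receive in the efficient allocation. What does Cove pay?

Efficient allocation: Pioneer→Slot 4 ($105), Cove→Slot 6 ($150), Kestrel→Slot 5 ($148), Delta→Slot 1 ($99); total welfare W = $502.
Cove receives Slot 6 at value $150, so the others get W − 150 = $352.
Without Cove: best allocation of the remaining 3 bidders over all 4 slots is Pioneer→Slot 5 ($137), Kestrel→Slot 6 ($148), Delta→Slot 1 ($99), total $384.
VCG payment = (others' best without Cove) − (others' welfare with Cove) = 384 − 352 = $32.

Cove pays $32.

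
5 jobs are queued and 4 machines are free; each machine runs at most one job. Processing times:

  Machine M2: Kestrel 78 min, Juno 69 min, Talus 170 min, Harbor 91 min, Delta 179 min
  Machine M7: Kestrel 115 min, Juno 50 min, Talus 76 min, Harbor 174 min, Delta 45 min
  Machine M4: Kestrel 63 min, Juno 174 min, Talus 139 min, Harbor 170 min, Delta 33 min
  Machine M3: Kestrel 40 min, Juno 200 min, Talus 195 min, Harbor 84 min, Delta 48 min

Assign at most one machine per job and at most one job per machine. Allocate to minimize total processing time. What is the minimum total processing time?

Minimum total: 214 min

Optimal: Harbor→Machine M2 (91 min), Juno→Machine M7 (50 min), Delta→Machine M4 (33 min), Kestrel→Machine M3 (40 min) — total 91+50+33+40 = 214 min.
Column-greedy (each machine in turn goes to its cheapest remaining job) gives 261 min, worse by 47.
Checked against all permutations: 214 min is optimal.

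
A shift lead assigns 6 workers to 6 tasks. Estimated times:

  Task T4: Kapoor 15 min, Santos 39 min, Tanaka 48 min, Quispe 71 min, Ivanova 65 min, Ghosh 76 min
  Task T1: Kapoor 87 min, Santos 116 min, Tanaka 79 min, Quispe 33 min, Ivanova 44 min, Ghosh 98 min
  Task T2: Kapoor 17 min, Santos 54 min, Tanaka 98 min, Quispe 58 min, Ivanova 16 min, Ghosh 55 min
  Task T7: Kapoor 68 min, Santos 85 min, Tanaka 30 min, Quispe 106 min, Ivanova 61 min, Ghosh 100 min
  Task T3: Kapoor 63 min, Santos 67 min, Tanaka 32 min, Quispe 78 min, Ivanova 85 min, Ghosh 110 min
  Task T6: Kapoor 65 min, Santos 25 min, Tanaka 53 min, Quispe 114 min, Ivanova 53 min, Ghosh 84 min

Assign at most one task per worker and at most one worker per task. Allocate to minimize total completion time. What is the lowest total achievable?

Optimal: Kapoor→Task T4 (15 min), Santos→Task T6 (25 min), Tanaka→Task T3 (32 min), Quispe→Task T1 (33 min), Ivanova→Task T2 (16 min), Ghosh→Task T7 (100 min) — total 15+25+32+33+16+100 = 221 min.
Column-greedy (each task in turn goes to its cheapest remaining worker) gives 245 min, worse by 24.
Swapping Ivanova↔Tanaka (Ivanova→Task T3 85 min, Tanaka→Task T2 98 min) adds 135.
Checked against all permutations: 221 min is optimal.

Minimum total: 221 min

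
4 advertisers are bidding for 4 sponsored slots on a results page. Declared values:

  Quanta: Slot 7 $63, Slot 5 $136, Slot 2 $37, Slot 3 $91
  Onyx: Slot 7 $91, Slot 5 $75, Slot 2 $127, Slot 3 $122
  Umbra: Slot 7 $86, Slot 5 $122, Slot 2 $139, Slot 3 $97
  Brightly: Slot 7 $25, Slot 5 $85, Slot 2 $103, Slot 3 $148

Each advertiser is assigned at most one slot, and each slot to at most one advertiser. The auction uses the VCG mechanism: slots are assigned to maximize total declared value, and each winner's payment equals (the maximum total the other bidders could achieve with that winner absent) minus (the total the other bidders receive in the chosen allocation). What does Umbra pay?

Efficient allocation: Quanta→Slot 5 ($136), Onyx→Slot 7 ($91), Umbra→Slot 2 ($139), Brightly→Slot 3 ($148); total welfare W = $514.
Umbra receives Slot 2 at value $139, so the others get W − 139 = $375.
Without Umbra: best allocation of the remaining 3 bidders over all 4 slots is Quanta→Slot 5 ($136), Onyx→Slot 2 ($127), Brightly→Slot 3 ($148), total $411.
VCG payment = (others' best without Umbra) − (others' welfare with Umbra) = 411 − 375 = $36.

Umbra pays $36.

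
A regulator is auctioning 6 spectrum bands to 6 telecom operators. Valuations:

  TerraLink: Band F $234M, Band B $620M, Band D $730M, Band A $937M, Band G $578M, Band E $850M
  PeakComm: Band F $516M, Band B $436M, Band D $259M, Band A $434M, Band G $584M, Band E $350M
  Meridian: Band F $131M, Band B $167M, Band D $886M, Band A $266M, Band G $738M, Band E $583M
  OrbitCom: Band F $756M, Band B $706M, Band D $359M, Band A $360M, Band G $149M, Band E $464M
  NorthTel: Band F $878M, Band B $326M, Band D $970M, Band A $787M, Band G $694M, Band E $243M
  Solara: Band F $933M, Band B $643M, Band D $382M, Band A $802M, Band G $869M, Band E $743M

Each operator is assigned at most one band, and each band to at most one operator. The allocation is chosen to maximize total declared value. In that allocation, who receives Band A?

NorthTel receives Band A.

Optimal: TerraLink→Band E ($850M), PeakComm→Band G ($584M), Meridian→Band D ($886M), OrbitCom→Band B ($706M), NorthTel→Band A ($787M), Solara→Band F ($933M) — total 850+584+886+706+787+933 = $4746M.
Row-greedy (each operator in turn takes its best remaining band) gives $4232M, worse by 514.
No other one-to-one assignment exceeds $4746M.
NorthTel's own top band is Band D ($970M), but forcing NorthTel→Band D and reassigning the rest optimally gives only $4713M — worse by 33.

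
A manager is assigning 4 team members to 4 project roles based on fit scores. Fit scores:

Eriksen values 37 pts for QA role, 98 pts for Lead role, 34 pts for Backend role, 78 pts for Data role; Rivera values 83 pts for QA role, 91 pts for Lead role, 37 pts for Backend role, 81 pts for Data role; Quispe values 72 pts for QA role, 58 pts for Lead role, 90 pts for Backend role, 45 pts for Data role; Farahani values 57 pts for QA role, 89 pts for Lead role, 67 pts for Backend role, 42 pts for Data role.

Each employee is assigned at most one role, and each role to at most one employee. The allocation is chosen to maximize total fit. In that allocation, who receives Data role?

Optimal: Eriksen→Data role (78 pts), Rivera→QA role (83 pts), Quispe→Backend role (90 pts), Farahani→Lead role (89 pts) — total 78+83+90+89 = 340 pts.
Max-entry greedy (repeatedly take the single best remaining cell) gives 313 pts, worse by 27.
Next-best assignment: Eriksen→Lead role, Rivera→Data role, Quispe→Backend role, Farahani→QA role = 326 pts.
Swapping Quispe↔Eriksen (Quispe→Data role 45 pts, Eriksen→Backend role 34 pts) loses 89.
Every other assignment is strictly worse.
Eriksen's own top role is Lead role (98 pts), but forcing Eriksen→Lead role and reassigning the rest optimally gives only 326 pts — worse by 14.

Eriksen receives Data role.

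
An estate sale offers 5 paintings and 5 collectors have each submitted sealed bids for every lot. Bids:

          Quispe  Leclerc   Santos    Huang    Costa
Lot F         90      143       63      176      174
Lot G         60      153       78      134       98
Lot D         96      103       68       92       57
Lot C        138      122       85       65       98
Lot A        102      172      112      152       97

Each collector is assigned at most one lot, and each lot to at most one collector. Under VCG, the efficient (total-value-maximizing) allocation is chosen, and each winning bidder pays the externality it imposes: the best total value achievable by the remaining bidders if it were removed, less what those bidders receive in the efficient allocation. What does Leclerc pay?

Leclerc pays $44.

Efficient allocation: Quispe→Lot C ($138), Leclerc→Lot A ($172), Santos→Lot D ($68), Huang→Lot G ($134), Costa→Lot F ($174); total welfare W = $686.
Leclerc receives Lot A at value $172, so the others get W − 172 = $514.
Without Leclerc: best allocation of the remaining 4 bidders over all 5 lots is Quispe→Lot C ($138), Santos→Lot A ($112), Huang→Lot G ($134), Costa→Lot F ($174), total $558.
VCG payment = (others' best without Leclerc) − (others' welfare with Leclerc) = 558 − 514 = $44.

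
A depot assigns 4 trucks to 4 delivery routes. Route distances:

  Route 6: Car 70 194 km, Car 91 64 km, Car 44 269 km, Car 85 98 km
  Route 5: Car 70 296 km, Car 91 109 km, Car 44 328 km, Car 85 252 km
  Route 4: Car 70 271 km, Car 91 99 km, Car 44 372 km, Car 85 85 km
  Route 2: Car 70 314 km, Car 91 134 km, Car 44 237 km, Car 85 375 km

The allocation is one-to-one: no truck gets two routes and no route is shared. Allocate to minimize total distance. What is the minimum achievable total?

Optimal: Car 70→Route 6 (194 km), Car 91→Route 5 (109 km), Car 44→Route 2 (237 km), Car 85→Route 4 (85 km) — total 194+109+237+85 = 625 km.
Row-greedy (each truck in turn takes its cheapest remaining route) gives 782 km, worse by 157.

Min total: 625 km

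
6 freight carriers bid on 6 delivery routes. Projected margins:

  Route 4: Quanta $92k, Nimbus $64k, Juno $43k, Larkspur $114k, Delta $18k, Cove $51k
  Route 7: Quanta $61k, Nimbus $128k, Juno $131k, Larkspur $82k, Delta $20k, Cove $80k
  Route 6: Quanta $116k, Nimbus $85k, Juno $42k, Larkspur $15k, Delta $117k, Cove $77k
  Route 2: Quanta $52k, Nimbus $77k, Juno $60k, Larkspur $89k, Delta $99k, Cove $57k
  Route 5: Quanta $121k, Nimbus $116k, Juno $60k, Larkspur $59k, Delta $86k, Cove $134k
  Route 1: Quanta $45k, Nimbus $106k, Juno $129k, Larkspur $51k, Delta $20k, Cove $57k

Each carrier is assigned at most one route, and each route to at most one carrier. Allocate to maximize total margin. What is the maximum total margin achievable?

Optimal: Quanta→Route 6 ($116k), Nimbus→Route 7 ($128k), Juno→Route 1 ($129k), Larkspur→Route 4 ($114k), Delta→Route 2 ($99k), Cove→Route 5 ($134k) — total 116+128+129+114+99+134 = $720k.
Row-greedy (each carrier in turn takes its best remaining route) gives $666k, worse by 54.
Swapping Larkspur↔Quanta (Larkspur→Route 6 $15k, Quanta→Route 4 $92k) loses 123.

Maximum total: $720k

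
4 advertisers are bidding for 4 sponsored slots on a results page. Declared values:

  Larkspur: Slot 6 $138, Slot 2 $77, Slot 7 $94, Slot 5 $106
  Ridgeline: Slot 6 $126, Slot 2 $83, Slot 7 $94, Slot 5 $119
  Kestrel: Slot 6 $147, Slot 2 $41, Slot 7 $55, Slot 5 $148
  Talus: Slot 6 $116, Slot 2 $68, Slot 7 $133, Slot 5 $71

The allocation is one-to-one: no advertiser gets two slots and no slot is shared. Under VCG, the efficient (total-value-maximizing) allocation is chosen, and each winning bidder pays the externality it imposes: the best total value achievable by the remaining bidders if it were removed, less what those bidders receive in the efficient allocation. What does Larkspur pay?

Larkspur pays $43.

Efficient allocation: Larkspur→Slot 6 ($138), Ridgeline→Slot 2 ($83), Kestrel→Slot 5 ($148), Talus→Slot 7 ($133); total welfare W = $502.
Larkspur receives Slot 6 at value $138, so the others get W − 138 = $364.
Without Larkspur: best allocation of the remaining 3 bidders over all 4 slots is Ridgeline→Slot 6 ($126), Kestrel→Slot 5 ($148), Talus→Slot 7 ($133), total $407.
VCG payment = (others' best without Larkspur) − (others' welfare with Larkspur) = 407 − 364 = $43.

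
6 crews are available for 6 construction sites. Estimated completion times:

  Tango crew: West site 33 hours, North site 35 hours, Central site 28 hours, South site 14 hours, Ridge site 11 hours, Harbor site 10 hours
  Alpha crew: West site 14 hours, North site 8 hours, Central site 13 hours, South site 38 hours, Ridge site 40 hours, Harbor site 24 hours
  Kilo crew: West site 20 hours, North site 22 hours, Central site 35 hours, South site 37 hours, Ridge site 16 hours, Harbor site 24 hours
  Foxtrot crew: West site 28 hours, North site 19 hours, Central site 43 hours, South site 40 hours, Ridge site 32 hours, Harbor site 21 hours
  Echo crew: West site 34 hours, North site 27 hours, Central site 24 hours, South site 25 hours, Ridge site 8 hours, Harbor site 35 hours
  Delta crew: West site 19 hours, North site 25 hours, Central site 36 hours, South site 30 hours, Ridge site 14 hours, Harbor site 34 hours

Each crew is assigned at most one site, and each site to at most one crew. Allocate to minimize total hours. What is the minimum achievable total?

Optimal: Tango crew→South site (14 hours), Alpha crew→Central site (13 hours), Kilo crew→North site (22 hours), Foxtrot crew→Harbor site (21 hours), Echo crew→Ridge site (8 hours), Delta crew→West site (19 hours) — total 14+13+22+21+8+19 = 97 hours.
Min-entry greedy (repeatedly take the single cheapest remaining cell) gives 120 hours, worse by 23.

Min total: 97 hours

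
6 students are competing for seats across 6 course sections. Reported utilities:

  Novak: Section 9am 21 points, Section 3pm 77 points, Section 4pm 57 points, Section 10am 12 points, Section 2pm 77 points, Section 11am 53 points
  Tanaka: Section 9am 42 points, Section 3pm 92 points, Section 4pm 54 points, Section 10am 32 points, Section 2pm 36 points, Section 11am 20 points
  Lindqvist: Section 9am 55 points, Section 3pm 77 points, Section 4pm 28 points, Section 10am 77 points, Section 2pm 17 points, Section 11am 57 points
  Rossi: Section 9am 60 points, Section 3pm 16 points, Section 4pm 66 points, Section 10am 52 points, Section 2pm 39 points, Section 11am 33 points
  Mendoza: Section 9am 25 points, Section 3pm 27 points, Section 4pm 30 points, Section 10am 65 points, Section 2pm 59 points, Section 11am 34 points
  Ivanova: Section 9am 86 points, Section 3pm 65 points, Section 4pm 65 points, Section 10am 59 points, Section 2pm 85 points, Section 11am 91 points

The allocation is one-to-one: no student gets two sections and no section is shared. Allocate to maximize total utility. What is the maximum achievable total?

This is the linear assignment problem.
Optimal: Novak→Section 2pm (77 points), Tanaka→Section 3pm (92 points), Lindqvist→Section 9am (55 points), Rossi→Section 4pm (66 points), Mendoza→Section 10am (65 points), Ivanova→Section 11am (91 points) — total 77+92+55+66+65+91 = 446 points.
Row-greedy (each student in turn takes its best remaining section) gives 418 points, worse by 28.
Swapping Tanaka↔Mendoza (Tanaka→Section 10am 32 points, Mendoza→Section 3pm 27 points) loses 98.

Max total: 446 points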